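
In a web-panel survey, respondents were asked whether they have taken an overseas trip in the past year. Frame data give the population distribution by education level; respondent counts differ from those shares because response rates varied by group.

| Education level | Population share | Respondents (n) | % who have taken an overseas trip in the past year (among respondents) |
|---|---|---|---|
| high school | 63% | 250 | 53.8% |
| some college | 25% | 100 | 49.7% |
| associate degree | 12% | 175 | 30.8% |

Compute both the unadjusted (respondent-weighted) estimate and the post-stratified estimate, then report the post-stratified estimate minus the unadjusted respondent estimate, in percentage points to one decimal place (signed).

+4.7 percentage points

Without adjustment, the pooled respondent share is:
  (250/525)×53.8 + (100/525)×49.7 + (175/525)×30.8 = 45.3524%
Post-stratifying to population shares instead:
  0.63×53.8 + 0.25×49.7 + 0.12×30.8 = 50.015%
Difference = 50.015 − 45.3524 = 4.6626 pp.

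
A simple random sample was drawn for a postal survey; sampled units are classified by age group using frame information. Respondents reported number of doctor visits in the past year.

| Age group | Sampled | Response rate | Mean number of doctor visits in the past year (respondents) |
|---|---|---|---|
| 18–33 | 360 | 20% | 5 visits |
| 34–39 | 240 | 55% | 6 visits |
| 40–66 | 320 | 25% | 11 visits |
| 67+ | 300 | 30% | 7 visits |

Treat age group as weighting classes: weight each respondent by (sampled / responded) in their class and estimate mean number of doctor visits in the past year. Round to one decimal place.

7.3

With weight = n_sampled/n_responded per class, the weighted class total is n_sampled:
  18–33: 360 × 5 = 1800
  34–39: 240 × 6 = 1440
  40–66: 320 × 11 = 3520
  67+: 300 × 7 = 2100
Adjusted estimate = 8860 / 1,220 = 7.26229 → 7.3.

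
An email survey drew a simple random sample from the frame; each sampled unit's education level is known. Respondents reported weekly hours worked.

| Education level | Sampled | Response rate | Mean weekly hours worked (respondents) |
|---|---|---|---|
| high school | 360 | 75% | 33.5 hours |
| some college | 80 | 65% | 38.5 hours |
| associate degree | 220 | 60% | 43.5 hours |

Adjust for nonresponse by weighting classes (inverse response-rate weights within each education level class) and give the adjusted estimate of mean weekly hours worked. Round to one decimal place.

37.4

Each respondent's weight = sampled/responded in their class; summing within a class gives n_sampled, so:
  high school: 360 × 33.5 = 12,060
  some college: 80 × 38.5 = 3080
  associate degree: 220 × 43.5 = 9570
Adjusted estimate = 24,710 / 660 = 37.4394 → 37.4.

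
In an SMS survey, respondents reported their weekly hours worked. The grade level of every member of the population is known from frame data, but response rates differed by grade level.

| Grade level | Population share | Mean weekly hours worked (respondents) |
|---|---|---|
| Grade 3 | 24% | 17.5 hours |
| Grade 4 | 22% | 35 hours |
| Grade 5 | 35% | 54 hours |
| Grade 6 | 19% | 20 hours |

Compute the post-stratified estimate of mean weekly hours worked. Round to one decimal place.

34.6

Post-stratification weights by population share, not respondent share:
  Grade 3: 0.24 × 17.5 = 4.2
  Grade 4: 0.22 × 35 = 7.7
  Grade 5: 0.35 × 54 = 18.9
  Grade 6: 0.19 × 20 = 3.8
Post-stratified estimate = 34.6 → 34.6.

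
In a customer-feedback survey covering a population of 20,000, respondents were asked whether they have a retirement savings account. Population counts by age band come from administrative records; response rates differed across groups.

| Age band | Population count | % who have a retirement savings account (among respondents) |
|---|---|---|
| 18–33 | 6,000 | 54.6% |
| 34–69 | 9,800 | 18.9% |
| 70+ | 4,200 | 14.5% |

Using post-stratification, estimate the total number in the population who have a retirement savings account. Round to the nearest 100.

5,700

Apply each group's respondent rate to its population count:
  18–33: 6,000 × 54.6% = 3276
  34–69: 9,800 × 18.9% = 1852.2
  70+: 4,200 × 14.5% = 609
Estimated total = 5737.2 → 5,700.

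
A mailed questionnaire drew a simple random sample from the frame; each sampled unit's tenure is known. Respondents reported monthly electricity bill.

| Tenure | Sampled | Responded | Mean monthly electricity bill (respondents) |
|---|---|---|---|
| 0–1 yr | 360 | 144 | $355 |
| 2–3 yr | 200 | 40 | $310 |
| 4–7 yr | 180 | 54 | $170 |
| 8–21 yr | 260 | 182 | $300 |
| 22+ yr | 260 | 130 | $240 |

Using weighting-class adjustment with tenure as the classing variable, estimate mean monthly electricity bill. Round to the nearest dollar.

$286

Class response rates: 0–1 yr 144/360 = 40%, 2–3 yr 40/200 = 20%, 4–7 yr 54/180 = 30%, 8–21 yr 182/260 = 70%, 22+ yr 130/260 = 50%.
Inverse-response-rate weighting restores each class to its sampled count, so class totals weight by n_sampled:
  0–1 yr: 360 × 355 = 127,800
  2–3 yr: 200 × 310 = 62,000
  4–7 yr: 180 × 170 = 30,600
  8–21 yr: 260 × 300 = 78,000
  22+ yr: 260 × 240 = 62,400
Adjusted estimate = 360,800 / 1,260 = 286.349 → $286.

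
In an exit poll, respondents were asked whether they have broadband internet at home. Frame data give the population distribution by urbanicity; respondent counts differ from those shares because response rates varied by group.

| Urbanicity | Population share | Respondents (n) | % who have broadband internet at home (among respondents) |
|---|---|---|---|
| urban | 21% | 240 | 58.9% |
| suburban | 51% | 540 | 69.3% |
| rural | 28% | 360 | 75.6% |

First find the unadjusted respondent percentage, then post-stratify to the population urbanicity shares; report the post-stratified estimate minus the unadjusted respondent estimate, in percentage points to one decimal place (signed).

-0.2 percentage points

Without adjustment, the pooled respondent share is:
  (240/1140)×58.9 + (540/1140)×69.3 + (360/1140)×75.6 = 69.1%
Reweighting by population urbanicity shares:
  0.21×58.9 + 0.51×69.3 + 0.28×75.6 = 68.88%
Difference = 68.88 − 69.1 = -0.22 pp.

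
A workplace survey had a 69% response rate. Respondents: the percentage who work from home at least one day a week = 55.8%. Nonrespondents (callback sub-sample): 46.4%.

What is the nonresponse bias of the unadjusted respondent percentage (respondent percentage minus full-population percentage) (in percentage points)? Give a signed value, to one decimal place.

+2.9 percentage points

Nonresponse fraction = 1 − 0.69 = 0.31.
Bias = (nonresponse fraction) × (respondent percentage − nonrespondent percentage)
     = 0.31 × (55.8 − 46.4) = 0.31 × 9.4 = 2.914.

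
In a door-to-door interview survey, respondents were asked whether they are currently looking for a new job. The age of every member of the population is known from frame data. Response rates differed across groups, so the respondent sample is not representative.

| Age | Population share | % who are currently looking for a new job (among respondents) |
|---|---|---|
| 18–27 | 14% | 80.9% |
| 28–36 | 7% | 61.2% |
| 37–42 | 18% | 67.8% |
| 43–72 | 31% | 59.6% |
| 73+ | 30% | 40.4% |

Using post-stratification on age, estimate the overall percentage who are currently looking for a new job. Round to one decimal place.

Reweight to the known age distribution:
  18–27: 0.14 × 80.9 = 11.326
  28–36: 0.07 × 61.2 = 4.284
  37–42: 0.18 × 67.8 = 12.204
  43–72: 0.31 × 59.6 = 18.476
  73+: 0.3 × 40.4 = 12.12
Post-stratified estimate = 58.41 → 58.4%.

58.4%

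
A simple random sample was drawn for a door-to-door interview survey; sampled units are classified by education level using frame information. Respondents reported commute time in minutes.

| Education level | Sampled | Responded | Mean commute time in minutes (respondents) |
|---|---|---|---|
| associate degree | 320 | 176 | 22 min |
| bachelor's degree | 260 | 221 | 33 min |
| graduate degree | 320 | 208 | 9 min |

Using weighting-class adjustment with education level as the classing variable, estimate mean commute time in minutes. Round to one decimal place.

Response rates by class: associate degree 176/320 = 55%, bachelor's degree 221/260 = 85%, graduate degree 208/320 = 65%.
Each respondent's weight = sampled/responded in their class; summing within a class gives n_sampled, so:
  associate degree: 320 × 22 = 7040
  bachelor's degree: 260 × 33 = 8580
  graduate degree: 320 × 9 = 2880
Adjusted estimate = 18,500 / 900 = 20.5556 → 20.6.

20.6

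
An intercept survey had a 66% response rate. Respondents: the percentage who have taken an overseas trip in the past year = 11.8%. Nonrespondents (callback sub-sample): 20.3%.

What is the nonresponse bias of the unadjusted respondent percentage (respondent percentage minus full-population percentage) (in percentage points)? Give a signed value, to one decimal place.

-2.9 percentage points

Nonresponse fraction = 1 − 0.66 = 0.34.
Bias = (nonresponse fraction) × (respondent percentage − nonrespondent percentage)
     = 0.34 × (11.8 − 20.3) = 0.34 × -8.5 = -2.89.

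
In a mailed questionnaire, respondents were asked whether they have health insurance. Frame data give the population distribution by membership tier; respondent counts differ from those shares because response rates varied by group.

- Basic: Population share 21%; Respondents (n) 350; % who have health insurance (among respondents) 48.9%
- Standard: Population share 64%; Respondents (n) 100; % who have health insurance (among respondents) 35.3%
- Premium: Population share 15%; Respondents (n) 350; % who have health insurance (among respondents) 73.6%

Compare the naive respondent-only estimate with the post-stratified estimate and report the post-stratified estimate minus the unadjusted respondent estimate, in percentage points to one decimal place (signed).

-14.1 percentage points

Unadjusted (pooled respondent) estimate weights by respondent counts:
  (350/800)×48.9 + (100/800)×35.3 + (350/800)×73.6 = 58.0062%
Post-stratified estimate weights by population shares:
  0.21×48.9 + 0.64×35.3 + 0.15×73.6 = 43.901%
Difference = 43.901 − 58.0062 = -14.1052 pp.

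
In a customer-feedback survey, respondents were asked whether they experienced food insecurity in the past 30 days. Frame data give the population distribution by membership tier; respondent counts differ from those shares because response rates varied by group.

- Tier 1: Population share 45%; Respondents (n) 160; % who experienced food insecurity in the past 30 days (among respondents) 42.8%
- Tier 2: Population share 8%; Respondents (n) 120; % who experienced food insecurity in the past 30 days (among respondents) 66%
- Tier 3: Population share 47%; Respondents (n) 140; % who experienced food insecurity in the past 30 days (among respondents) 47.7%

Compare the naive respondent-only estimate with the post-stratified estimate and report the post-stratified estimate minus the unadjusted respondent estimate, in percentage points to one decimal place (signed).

Unadjusted (pooled respondent) estimate weights by respondent counts:
  (160/420)×42.8 + (120/420)×66 + (140/420)×47.7 = 51.0619%
Post-stratifying to population shares instead:
  0.45×42.8 + 0.08×66 + 0.47×47.7 = 46.959%
Difference = 46.959 − 51.0619 = -4.1029 pp.

-4.1 percentage points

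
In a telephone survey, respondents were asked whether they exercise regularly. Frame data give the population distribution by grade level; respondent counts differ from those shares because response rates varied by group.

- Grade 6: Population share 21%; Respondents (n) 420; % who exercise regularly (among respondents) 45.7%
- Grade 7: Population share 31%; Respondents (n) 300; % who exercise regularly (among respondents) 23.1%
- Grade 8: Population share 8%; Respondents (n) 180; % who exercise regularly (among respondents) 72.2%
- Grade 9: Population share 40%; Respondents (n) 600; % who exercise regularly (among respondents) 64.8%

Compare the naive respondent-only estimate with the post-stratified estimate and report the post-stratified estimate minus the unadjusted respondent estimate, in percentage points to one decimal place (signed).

Naive respondent-only estimate (weights = respondent counts):
  (420/1500)×45.7 + (300/1500)×23.1 + (180/1500)×72.2 + (600/1500)×64.8 = 52%
Post-stratified estimate weights by population shares:
  0.21×45.7 + 0.31×23.1 + 0.08×72.2 + 0.4×64.8 = 48.454%
Difference = 48.454 − 52 = -3.546 pp.

-3.5 percentage points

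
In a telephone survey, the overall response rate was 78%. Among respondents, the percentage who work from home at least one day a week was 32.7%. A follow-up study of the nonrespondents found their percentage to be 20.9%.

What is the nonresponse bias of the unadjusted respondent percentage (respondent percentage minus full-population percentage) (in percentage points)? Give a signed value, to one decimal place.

+2.6 percentage points

Nonresponse fraction = 1 − 0.78 = 0.22.
Bias = (nonresponse fraction) × (respondent percentage − nonrespondent percentage)
     = 0.22 × (32.7 − 20.9) = 0.22 × 11.8 = 2.596.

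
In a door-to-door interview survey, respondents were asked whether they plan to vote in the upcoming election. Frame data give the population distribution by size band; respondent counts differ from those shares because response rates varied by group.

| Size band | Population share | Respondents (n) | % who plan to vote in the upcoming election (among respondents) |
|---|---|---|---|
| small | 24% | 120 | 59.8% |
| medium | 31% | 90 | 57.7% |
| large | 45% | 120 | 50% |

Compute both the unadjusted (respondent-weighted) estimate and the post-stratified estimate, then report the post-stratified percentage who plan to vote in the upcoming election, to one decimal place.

54.7%

Unadjusted (pooled respondent) estimate weights by respondent counts:
  (120/330)×59.8 + (90/330)×57.7 + (120/330)×50 = 55.6636%
Reweighting by population size band shares:
  0.24×59.8 + 0.31×57.7 + 0.45×50 = 54.739%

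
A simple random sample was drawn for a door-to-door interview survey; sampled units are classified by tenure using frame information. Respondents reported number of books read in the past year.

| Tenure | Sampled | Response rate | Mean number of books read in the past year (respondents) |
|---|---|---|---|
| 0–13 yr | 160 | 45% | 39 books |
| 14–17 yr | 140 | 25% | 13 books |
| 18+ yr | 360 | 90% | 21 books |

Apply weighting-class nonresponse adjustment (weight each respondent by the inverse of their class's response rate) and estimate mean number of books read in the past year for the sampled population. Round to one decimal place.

23.7

With weight = n_sampled/n_responded per class, the weighted class total is n_sampled:
  0–13 yr: 160 × 39 = 6240
  14–17 yr: 140 × 13 = 1820
  18+ yr: 360 × 21 = 7560
Adjusted estimate = 15,620 / 660 = 23.6667 → 23.7.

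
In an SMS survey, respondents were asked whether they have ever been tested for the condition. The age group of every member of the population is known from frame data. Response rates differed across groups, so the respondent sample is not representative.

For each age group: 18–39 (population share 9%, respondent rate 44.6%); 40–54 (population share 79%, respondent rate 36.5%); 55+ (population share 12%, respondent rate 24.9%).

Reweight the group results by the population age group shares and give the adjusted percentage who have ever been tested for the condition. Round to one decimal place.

Post-stratification weights by population share, not respondent share:
  18–39: 0.09 × 44.6 = 4.014
  40–54: 0.79 × 36.5 = 28.835
  55+: 0.12 × 24.9 = 2.988
Post-stratified estimate = 35.837 → 35.8%.

35.8%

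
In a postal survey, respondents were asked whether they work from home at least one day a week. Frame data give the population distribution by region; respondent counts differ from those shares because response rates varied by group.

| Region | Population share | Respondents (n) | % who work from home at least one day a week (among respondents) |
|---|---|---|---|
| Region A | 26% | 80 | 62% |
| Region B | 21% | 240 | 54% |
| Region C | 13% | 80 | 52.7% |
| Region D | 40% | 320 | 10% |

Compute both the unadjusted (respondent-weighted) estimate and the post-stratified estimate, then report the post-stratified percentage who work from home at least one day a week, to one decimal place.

Naive respondent-only estimate (weights = respondent counts):
  (80/720)×62 + (240/720)×54 + (80/720)×52.7 + (320/720)×10 = 35.1889%
Post-stratified estimate weights by population shares:
  0.26×62 + 0.21×54 + 0.13×52.7 + 0.4×10 = 38.311%

38.3%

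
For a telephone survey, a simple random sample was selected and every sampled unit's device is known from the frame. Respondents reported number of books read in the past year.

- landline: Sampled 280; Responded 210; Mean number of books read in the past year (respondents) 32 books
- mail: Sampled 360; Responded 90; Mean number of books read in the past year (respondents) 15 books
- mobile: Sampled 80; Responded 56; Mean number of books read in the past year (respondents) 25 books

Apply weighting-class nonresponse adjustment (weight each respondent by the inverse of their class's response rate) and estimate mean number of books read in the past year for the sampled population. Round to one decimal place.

22.7

Response rates by class: landline 210/280 = 75%, mail 90/360 = 25%, mobile 56/80 = 70%.
Inverse-response-rate weighting restores each class to its sampled count, so class totals weight by n_sampled:
  landline: 280 × 32 = 8960
  mail: 360 × 15 = 5400
  mobile: 80 × 25 = 2000
Adjusted estimate = 16,360 / 720 = 22.7222 → 22.7.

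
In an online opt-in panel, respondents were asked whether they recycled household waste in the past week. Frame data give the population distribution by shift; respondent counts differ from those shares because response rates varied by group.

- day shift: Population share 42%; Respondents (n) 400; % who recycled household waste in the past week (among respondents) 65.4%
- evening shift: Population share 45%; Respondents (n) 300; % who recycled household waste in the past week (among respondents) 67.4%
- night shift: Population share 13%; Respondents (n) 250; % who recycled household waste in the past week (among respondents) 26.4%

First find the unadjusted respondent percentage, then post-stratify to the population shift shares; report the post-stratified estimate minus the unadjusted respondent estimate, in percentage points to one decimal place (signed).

+5.5 percentage points

Naive respondent-only estimate (weights = respondent counts):
  (400/950)×65.4 + (300/950)×67.4 + (250/950)×26.4 = 55.7684%
Post-stratified estimate weights by population shares:
  0.42×65.4 + 0.45×67.4 + 0.13×26.4 = 61.23%
Difference = 61.23 − 55.7684 = 5.4616 pp.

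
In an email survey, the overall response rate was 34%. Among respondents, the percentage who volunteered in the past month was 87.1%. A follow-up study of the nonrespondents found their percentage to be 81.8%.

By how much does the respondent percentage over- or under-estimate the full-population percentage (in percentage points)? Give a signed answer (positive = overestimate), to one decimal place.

Nonresponse fraction = 1 − 0.34 = 0.66.
Bias = (nonresponse fraction) × (respondent percentage − nonrespondent percentage)
     = 0.66 × (87.1 − 81.8) = 0.66 × 5.3 = 3.498.

+3.5 percentage points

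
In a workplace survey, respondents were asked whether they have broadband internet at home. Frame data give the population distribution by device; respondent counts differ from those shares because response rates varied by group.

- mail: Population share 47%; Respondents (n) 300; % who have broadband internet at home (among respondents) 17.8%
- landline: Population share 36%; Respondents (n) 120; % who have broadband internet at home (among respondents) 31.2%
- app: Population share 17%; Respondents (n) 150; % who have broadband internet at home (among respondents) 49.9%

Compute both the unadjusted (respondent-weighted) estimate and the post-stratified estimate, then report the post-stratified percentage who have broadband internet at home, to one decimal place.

28.1%

Naive respondent-only estimate (weights = respondent counts):
  (300/570)×17.8 + (120/570)×31.2 + (150/570)×49.9 = 29.0684%
Post-stratifying to population shares instead:
  0.47×17.8 + 0.36×31.2 + 0.17×49.9 = 28.081%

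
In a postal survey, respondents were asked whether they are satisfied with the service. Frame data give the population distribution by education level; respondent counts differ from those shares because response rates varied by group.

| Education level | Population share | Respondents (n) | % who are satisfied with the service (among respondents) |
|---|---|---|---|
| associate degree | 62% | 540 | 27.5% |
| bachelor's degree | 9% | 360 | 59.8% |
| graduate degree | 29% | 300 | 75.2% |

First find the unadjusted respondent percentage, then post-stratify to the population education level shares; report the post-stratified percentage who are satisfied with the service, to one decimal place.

Without adjustment, the pooled respondent share is:
  (540/1200)×27.5 + (360/1200)×59.8 + (300/1200)×75.2 = 49.115%
Reweighting by population education level shares:
  0.62×27.5 + 0.09×59.8 + 0.29×75.2 = 44.24%

44.2%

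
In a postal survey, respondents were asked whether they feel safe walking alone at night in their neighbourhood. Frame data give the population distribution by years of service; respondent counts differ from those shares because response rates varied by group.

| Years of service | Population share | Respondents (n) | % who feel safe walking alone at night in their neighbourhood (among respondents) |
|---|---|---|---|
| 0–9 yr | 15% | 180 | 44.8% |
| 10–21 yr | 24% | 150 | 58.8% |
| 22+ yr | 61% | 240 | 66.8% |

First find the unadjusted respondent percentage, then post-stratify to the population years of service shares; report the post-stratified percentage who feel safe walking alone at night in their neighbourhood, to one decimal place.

Unadjusted (pooled respondent) estimate weights by respondent counts:
  (180/570)×44.8 + (150/570)×58.8 + (240/570)×66.8 = 57.7474%
Post-stratified estimate weights by population shares:
  0.15×44.8 + 0.24×58.8 + 0.61×66.8 = 61.58%

61.6%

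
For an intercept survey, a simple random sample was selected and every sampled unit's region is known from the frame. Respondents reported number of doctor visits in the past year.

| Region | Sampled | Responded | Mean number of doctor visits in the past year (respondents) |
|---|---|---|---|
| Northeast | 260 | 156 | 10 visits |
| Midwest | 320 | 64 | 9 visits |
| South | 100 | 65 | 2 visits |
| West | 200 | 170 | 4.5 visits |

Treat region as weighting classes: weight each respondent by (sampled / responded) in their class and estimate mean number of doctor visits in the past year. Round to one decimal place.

Response rates by class: Northeast 156/260 = 60%, Midwest 64/320 = 20%, South 65/100 = 65%, West 170/200 = 85%.
Inverse-response-rate weighting restores each class to its sampled count, so class totals weight by n_sampled:
  Northeast: 260 × 10 = 2600
  Midwest: 320 × 9 = 2880
  South: 100 × 2 = 200
  West: 200 × 4.5 = 900
Adjusted estimate = 6580 / 880 = 7.47727 → 7.5.

7.5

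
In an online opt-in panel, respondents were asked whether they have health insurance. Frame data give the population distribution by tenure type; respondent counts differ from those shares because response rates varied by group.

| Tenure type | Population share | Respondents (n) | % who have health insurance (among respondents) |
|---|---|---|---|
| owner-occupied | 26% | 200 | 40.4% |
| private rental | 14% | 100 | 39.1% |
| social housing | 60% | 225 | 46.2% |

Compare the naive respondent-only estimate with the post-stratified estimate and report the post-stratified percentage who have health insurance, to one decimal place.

Unadjusted (pooled respondent) estimate weights by respondent counts:
  (200/525)×40.4 + (100/525)×39.1 + (225/525)×46.2 = 42.6381%
Reweighting by population tenure type shares:
  0.26×40.4 + 0.14×39.1 + 0.6×46.2 = 43.698%

43.7%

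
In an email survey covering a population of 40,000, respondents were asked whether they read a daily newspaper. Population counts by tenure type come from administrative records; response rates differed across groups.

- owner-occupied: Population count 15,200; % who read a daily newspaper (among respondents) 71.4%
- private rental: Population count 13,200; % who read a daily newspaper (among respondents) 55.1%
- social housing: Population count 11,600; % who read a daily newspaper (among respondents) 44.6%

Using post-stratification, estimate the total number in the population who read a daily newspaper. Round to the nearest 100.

23,300

Apply each group's respondent rate to its population count:
  owner-occupied: 15,200 × 71.4% = 10852.8
  private rental: 13,200 × 55.1% = 7273.2
  social housing: 11,600 × 44.6% = 5173.6
Estimated total = 23299.6 → 23,300.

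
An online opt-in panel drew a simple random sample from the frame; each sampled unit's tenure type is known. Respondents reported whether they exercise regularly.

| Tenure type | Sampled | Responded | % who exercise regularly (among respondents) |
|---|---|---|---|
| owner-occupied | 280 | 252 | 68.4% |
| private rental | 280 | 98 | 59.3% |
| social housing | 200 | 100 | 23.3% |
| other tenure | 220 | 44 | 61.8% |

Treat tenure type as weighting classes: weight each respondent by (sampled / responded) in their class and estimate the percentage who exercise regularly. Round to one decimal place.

55.1%

Class response rates: owner-occupied 252/280 = 90%, private rental 98/280 = 35%, social housing 100/200 = 50%, other tenure 44/220 = 20%.
Inverse-response-rate weighting restores each class to its sampled count, so class totals weight by n_sampled:
  owner-occupied: 280 × 68.4 = 19,152
  private rental: 280 × 59.3 = 16,604
  social housing: 200 × 23.3 = 4660
  other tenure: 220 × 61.8 = 13,596
Adjusted estimate = 54,012 / 980 = 55.1143 → 55.1%.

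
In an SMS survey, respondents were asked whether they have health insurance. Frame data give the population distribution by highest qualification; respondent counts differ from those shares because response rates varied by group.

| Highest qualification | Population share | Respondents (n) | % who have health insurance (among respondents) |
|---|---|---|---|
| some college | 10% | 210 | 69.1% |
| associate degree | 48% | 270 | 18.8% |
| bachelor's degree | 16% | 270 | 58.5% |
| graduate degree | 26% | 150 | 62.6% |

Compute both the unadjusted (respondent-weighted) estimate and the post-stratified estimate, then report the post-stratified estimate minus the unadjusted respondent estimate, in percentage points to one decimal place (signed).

-8.2 percentage points

Naive respondent-only estimate (weights = respondent counts):
  (210/900)×69.1 + (270/900)×18.8 + (270/900)×58.5 + (150/900)×62.6 = 49.7467%
Post-stratified estimate weights by population shares:
  0.1×69.1 + 0.48×18.8 + 0.16×58.5 + 0.26×62.6 = 41.57%
Difference = 41.57 − 49.7467 = -8.1767 pp.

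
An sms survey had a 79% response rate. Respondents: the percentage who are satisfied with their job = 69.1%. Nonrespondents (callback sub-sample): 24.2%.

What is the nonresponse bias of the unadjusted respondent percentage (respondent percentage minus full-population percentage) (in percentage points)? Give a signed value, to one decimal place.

Nonresponse fraction = 1 − 0.79 = 0.21.
Bias = (nonresponse fraction) × (respondent percentage − nonrespondent percentage)
     = 0.21 × (69.1 − 24.2) = 0.21 × 44.9 = 9.429.

+9.4 percentage points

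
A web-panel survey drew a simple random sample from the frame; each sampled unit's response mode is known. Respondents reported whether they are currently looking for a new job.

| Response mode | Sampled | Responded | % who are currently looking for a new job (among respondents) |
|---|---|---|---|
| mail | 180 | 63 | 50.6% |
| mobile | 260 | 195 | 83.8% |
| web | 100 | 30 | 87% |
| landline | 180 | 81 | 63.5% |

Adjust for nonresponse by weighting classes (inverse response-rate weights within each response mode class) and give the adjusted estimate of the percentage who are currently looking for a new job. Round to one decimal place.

Class response rates: mail 63/180 = 35%, mobile 195/260 = 75%, web 30/100 = 30%, landline 81/180 = 45%.
Inverse-response-rate weighting restores each class to its sampled count, so class totals weight by n_sampled:
  mail: 180 × 50.6 = 9108
  mobile: 260 × 83.8 = 21,788
  web: 100 × 87 = 8700
  landline: 180 × 63.5 = 11,430
Adjusted estimate = 51,026 / 720 = 70.8694 → 70.9%.

70.9%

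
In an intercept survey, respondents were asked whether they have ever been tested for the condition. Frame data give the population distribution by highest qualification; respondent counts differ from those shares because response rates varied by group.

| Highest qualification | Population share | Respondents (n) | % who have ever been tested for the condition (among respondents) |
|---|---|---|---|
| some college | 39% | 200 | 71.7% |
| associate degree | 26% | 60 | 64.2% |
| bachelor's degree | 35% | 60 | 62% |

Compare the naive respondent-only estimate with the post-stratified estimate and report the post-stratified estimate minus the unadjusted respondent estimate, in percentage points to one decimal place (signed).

-2.1 percentage points

Without adjustment, the pooled respondent share is:
  (200/320)×71.7 + (60/320)×64.2 + (60/320)×62 = 68.475%
Post-stratifying to population shares instead:
  0.39×71.7 + 0.26×64.2 + 0.35×62 = 66.355%
Difference = 66.355 − 68.475 = -2.12 pp.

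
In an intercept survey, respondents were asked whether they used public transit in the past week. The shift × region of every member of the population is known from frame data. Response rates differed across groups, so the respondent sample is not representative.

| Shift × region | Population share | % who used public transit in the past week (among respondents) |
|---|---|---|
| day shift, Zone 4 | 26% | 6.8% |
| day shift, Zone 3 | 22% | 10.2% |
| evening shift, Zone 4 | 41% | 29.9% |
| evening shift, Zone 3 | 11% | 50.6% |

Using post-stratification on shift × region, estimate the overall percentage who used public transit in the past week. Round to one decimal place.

21.8%

Each cell contributes population-share × respondent value:
  day shift, Zone 4: 0.26 × 6.8 = 1.768
  day shift, Zone 3: 0.22 × 10.2 = 2.244
  evening shift, Zone 4: 0.41 × 29.9 = 12.259
  evening shift, Zone 3: 0.11 × 50.6 = 5.566
Post-stratified estimate = 21.837 → 21.8%.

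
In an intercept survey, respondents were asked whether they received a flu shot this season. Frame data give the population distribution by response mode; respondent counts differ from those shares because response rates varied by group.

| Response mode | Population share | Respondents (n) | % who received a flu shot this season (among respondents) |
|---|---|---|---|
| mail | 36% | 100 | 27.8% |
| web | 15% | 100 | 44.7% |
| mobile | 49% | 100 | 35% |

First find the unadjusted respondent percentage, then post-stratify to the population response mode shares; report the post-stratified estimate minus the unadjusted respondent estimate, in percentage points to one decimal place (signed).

Without adjustment, the pooled respondent share is:
  (100/300)×27.8 + (100/300)×44.7 + (100/300)×35 = 35.8333%
Reweighting by population response mode shares:
  0.36×27.8 + 0.15×44.7 + 0.49×35 = 33.863%
Difference = 33.863 − 35.8333 = -1.9703 pp.

-2.0 percentage points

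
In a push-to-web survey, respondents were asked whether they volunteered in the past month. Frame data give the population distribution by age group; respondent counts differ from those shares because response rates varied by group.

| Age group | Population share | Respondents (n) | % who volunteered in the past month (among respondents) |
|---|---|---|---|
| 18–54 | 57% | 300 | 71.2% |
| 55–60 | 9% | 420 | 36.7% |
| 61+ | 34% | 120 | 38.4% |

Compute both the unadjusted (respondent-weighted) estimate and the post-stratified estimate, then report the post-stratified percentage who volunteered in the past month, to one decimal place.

56.9%

Unadjusted (pooled respondent) estimate weights by respondent counts:
  (300/840)×71.2 + (420/840)×36.7 + (120/840)×38.4 = 49.2643%
Post-stratified estimate weights by population shares:
  0.57×71.2 + 0.09×36.7 + 0.34×38.4 = 56.943%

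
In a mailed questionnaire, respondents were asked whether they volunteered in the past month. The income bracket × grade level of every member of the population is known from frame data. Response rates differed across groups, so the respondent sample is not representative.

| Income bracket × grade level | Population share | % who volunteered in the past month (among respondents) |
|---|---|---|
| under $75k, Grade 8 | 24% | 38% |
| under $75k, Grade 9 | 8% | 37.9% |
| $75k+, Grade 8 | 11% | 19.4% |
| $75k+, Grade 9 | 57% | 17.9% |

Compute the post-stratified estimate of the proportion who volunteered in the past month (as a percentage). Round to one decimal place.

24.5%

Each cell contributes population-share × respondent value:
  under $75k, Grade 8: 0.24 × 38 = 9.12
  under $75k, Grade 9: 0.08 × 37.9 = 3.032
  $75k+, Grade 8: 0.11 × 19.4 = 2.134
  $75k+, Grade 9: 0.57 × 17.9 = 10.203
Post-stratified estimate = 24.489 → 24.5%.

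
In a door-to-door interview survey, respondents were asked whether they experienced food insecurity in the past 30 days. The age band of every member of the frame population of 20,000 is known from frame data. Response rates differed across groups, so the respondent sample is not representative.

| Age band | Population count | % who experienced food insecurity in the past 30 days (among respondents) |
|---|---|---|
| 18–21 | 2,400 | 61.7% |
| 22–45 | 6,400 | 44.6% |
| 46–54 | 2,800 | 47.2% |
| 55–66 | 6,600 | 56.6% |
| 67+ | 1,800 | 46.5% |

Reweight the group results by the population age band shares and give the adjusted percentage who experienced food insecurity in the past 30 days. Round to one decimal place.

Post-stratification weights by population share, not respondent share:
  18–21: (2,400/20,000) × 61.7 = 7.404
  22–45: (6,400/20,000) × 44.6 = 14.272
  46–54: (2,800/20,000) × 47.2 = 6.608
  55–66: (6,600/20,000) × 56.6 = 18.678
  67+: (1,800/20,000) × 46.5 = 4.185
Post-stratified estimate = 51.147 → 51.1%.

51.1%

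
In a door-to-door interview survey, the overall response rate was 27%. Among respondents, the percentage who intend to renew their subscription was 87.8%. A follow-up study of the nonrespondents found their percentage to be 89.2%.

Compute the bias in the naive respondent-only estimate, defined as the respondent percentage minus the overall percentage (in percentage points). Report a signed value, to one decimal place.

Nonresponse fraction = 1 − 0.27 = 0.73.
Bias = (nonresponse fraction) × (respondent percentage − nonrespondent percentage)
     = 0.73 × (87.8 − 89.2) = 0.73 × -1.4 = -1.022.

-1.0 percentage points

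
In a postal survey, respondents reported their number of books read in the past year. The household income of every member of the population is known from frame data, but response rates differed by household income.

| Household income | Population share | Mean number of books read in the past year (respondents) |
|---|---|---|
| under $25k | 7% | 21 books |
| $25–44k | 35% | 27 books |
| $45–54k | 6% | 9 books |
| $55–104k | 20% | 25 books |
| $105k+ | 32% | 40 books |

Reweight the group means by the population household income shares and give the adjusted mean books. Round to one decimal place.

Post-stratification weights by population share, not respondent share:
  under $25k: 0.07 × 21 = 1.47
  $25–44k: 0.35 × 27 = 9.45
  $45–54k: 0.06 × 9 = 0.54
  $55–104k: 0.2 × 25 = 5
  $105k+: 0.32 × 40 = 12.8
Post-stratified estimate = 29.26 → 29.3.

29.3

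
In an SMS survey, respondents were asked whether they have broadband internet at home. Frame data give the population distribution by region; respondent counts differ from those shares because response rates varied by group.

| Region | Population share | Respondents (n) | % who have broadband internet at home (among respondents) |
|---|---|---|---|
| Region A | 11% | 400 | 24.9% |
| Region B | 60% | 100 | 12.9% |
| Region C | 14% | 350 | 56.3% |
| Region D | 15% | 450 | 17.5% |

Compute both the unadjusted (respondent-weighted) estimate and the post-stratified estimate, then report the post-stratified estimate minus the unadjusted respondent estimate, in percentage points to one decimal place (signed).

-8.9 percentage points

Unadjusted (pooled respondent) estimate weights by respondent counts:
  (400/1300)×24.9 + (100/1300)×12.9 + (350/1300)×56.3 + (450/1300)×17.5 = 29.8692%
Reweighting by population region shares:
  0.11×24.9 + 0.6×12.9 + 0.14×56.3 + 0.15×17.5 = 20.986%
Difference = 20.986 − 29.8692 = -8.8832 pp.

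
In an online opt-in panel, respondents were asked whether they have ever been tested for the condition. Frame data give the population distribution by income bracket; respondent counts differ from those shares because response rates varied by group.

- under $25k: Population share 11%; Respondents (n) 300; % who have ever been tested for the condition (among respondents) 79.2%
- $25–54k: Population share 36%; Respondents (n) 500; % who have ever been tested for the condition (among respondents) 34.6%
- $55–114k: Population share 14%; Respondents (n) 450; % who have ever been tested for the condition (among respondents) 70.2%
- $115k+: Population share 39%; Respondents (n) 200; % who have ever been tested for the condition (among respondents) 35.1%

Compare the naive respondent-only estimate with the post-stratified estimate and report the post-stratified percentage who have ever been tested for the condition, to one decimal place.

Unadjusted (pooled respondent) estimate weights by respondent counts:
  (300/1450)×79.2 + (500/1450)×34.6 + (450/1450)×70.2 + (200/1450)×35.1 = 54.9448%
Post-stratifying to population shares instead:
  0.11×79.2 + 0.36×34.6 + 0.14×70.2 + 0.39×35.1 = 44.685%

44.7%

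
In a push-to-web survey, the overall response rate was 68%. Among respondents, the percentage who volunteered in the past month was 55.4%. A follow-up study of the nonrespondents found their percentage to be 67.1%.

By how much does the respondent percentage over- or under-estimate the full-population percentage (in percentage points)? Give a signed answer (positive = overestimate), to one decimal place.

Nonresponse fraction = 1 − 0.68 = 0.32.
Bias = (nonresponse fraction) × (respondent percentage − nonrespondent percentage)
     = 0.32 × (55.4 − 67.1) = 0.32 × -11.7 = -3.744.

-3.7 percentage points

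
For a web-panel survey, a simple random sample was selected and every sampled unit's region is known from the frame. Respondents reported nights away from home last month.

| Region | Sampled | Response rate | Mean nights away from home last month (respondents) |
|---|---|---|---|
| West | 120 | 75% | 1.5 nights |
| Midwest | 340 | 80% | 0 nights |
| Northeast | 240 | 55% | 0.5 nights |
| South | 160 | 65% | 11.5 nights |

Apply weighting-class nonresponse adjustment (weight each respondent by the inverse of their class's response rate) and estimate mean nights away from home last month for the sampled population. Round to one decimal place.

2.5

Weighting each respondent by the inverse class response rate inflates each class back to its sampled size, so the class weight is n_sampled:
  West: 120 × 1.5 = 180
  Midwest: 340 × 0 = 0
  Northeast: 240 × 0.5 = 120
  South: 160 × 11.5 = 1840
Adjusted estimate = 2140 / 860 = 2.48837 → 2.5.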